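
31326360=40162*780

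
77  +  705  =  782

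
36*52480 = 1889280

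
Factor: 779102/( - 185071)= - 2^1* 23^1*16937^1*185071^( - 1 )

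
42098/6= 7016 + 1/3 = 7016.33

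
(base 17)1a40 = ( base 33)77H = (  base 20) JDB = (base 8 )17277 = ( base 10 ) 7871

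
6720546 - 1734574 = 4985972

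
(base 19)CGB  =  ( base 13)2166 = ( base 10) 4647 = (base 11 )3545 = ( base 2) 1001000100111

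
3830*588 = 2252040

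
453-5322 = -4869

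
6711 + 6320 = 13031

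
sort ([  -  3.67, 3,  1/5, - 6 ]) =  [ - 6, - 3.67,1/5, 3 ] 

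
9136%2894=454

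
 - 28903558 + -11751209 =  - 40654767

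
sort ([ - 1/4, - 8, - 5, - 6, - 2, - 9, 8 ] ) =[ - 9, - 8, - 6, - 5, - 2, - 1/4, 8 ] 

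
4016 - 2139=1877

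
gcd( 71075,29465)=5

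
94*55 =5170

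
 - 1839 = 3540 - 5379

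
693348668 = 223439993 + 469908675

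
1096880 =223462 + 873418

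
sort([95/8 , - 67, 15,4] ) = [ - 67, 4,95/8, 15] 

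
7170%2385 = 15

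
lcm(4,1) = 4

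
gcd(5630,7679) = 1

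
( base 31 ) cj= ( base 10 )391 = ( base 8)607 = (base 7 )1066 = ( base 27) ED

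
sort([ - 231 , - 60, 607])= [ - 231, - 60, 607]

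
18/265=18/265  =  0.07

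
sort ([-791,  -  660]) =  [-791,-660]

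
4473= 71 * 63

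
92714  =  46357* 2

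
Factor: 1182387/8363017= 3^1*13^( - 1)* 113^( - 1 )*5693^( - 1)*394129^1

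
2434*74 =180116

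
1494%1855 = 1494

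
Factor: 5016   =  2^3 * 3^1 * 11^1*19^1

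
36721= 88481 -51760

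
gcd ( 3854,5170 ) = 94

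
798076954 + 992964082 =1791041036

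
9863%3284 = 11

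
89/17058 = 89/17058 =0.01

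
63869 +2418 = 66287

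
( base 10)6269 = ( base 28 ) 7RP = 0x187d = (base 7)24164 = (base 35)544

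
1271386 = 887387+383999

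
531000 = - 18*( - 29500 ) 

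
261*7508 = 1959588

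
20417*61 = 1245437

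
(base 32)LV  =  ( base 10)703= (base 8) 1277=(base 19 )1I0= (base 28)P3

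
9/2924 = 9/2924 = 0.00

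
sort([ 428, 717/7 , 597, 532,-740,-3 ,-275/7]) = [ -740,-275/7,-3, 717/7,  428, 532,597] 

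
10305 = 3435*3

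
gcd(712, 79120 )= 8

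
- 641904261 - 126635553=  - 768539814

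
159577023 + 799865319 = 959442342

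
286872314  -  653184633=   -  366312319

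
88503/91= 972+51/91 = 972.56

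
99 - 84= 15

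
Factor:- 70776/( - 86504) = 9/11= 3^2*11^( - 1)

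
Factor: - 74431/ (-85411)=7^4*31^1*85411^ ( - 1)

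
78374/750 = 104 + 187/375 = 104.50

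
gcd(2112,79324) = 4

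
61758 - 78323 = -16565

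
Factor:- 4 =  - 2^2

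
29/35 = 29/35 = 0.83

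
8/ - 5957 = -1+5949/5957  =  -0.00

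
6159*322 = 1983198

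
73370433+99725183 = 173095616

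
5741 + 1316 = 7057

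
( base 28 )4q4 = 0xf1c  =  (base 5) 110433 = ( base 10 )3868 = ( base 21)8G4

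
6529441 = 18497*353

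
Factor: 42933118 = 2^1* 21466559^1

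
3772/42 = 89 + 17/21 = 89.81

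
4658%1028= 546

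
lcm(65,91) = 455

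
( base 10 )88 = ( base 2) 1011000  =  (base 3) 10021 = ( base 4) 1120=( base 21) 44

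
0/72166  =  0 = 0.00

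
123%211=123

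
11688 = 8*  1461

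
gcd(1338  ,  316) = 2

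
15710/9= 15710/9 = 1745.56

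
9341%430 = 311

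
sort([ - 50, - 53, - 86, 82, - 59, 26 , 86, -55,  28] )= [ - 86, - 59,-55,-53, - 50,26 , 28,82, 86 ]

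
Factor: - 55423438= - 2^1*7^1*3958817^1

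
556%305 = 251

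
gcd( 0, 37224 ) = 37224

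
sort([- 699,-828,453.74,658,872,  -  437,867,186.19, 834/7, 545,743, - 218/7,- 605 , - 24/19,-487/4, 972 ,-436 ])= [ - 828,-699,-605,-437, - 436, - 487/4,-218/7,-24/19 , 834/7,  186.19, 453.74,545, 658, 743,867,872,972] 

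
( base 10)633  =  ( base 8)1171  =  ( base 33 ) J6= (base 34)il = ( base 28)mh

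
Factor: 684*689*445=2^2*3^2*5^1  *  13^1*19^1*53^1 * 89^1  =  209717820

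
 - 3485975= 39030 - 3525005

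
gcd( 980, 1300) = 20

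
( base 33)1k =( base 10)53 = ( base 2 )110101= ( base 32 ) 1l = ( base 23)27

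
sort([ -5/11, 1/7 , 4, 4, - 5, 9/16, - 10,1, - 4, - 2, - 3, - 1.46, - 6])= [-10,-6, - 5,-4, - 3,  -  2, - 1.46, -5/11,1/7, 9/16,1,4,  4]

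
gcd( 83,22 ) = 1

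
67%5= 2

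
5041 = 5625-584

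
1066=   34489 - 33423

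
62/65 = 62/65 =0.95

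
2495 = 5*499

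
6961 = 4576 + 2385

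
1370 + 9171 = 10541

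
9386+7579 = 16965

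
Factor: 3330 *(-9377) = -2^1*3^2*5^1 * 37^1*9377^1 = - 31225410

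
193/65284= 193/65284 = 0.00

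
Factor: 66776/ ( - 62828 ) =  - 2^1*17^1  *  113^( - 1 )*139^( - 1 )* 491^1 = - 16694/15707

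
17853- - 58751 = 76604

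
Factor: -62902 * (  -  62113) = 2^1*7^1  *179^1*347^1*4493^1 = 3907031926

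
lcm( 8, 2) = 8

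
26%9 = 8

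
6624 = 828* 8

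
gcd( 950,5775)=25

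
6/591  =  2/197 = 0.01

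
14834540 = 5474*2710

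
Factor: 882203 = 7^1*193^1 * 653^1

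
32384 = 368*88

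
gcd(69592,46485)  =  1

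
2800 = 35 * 80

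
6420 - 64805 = - 58385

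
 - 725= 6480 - 7205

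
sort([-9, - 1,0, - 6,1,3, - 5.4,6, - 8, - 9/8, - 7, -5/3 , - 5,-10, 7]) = [  -  10, - 9, - 8,-7, - 6,  -  5.4, - 5, - 5/3, - 9/8, - 1,  0,1,3, 6 , 7 ] 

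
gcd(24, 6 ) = 6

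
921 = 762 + 159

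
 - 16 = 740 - 756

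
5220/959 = 5 + 425/959 = 5.44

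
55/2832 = 55/2832=0.02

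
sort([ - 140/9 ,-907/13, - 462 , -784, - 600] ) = [ -784,  -  600, - 462 , - 907/13, -140/9 ] 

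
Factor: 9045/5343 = 3^2*5^1*13^( - 1)*67^1*137^(  -  1 )  =  3015/1781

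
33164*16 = 530624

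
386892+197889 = 584781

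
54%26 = 2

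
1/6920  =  1/6920 = 0.00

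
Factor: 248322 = 2^1*3^1*41387^1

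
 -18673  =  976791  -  995464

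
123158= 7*17594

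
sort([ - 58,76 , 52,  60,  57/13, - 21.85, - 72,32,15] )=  [ - 72,- 58, - 21.85,57/13,  15, 32, 52,60,  76 ] 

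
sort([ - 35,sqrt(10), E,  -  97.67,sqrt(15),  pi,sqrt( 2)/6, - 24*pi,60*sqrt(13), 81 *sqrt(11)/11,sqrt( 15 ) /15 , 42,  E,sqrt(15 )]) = [ - 97.67, - 24 * pi, - 35,sqrt(2 )/6,sqrt (15)/15,E,E,pi,sqrt(10),  sqrt( 15),sqrt( 15), 81* sqrt( 11 )/11,42, 60*sqrt(13) ] 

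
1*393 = 393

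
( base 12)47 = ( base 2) 110111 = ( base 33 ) 1m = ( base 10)55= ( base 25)25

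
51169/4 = 12792 + 1/4=12792.25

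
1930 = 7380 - 5450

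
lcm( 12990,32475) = 64950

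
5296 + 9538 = 14834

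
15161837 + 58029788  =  73191625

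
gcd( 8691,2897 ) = 2897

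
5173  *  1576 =8152648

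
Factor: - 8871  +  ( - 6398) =-15269^1 = -15269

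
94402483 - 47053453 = 47349030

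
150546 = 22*6843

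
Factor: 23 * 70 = 1610 =2^1 * 5^1*7^1*23^1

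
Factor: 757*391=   17^1*23^1*757^1  =  295987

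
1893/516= 631/172 = 3.67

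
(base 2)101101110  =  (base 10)366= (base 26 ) E2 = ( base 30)c6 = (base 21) H9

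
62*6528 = 404736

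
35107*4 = 140428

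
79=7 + 72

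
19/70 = 19/70 = 0.27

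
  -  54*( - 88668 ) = 4788072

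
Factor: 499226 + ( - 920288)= - 2^1*3^1 * 70177^1 = - 421062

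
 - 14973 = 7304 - 22277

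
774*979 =757746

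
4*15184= 60736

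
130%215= 130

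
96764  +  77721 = 174485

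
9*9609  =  86481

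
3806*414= 1575684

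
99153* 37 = 3668661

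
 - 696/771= - 232/257 = -0.90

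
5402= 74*73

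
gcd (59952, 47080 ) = 8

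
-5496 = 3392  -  8888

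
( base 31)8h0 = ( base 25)D3F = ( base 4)2000113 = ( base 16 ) 2017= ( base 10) 8215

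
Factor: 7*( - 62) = -434 =-2^1*7^1*31^1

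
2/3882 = 1/1941 = 0.00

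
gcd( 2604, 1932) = 84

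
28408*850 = 24146800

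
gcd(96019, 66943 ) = 1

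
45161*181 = 8174141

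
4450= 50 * 89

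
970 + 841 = 1811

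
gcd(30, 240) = 30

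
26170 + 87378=113548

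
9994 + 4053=14047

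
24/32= 3/4= 0.75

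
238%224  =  14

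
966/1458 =161/243 = 0.66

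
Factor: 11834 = 2^1*61^1*97^1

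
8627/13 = 8627/13=663.62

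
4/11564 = 1/2891 = 0.00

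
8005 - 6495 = 1510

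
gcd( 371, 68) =1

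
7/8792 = 1/1256= 0.00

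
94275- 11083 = 83192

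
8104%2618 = 250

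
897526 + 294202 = 1191728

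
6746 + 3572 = 10318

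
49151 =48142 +1009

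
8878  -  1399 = 7479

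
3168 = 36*88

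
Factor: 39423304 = 2^3*41^1*120193^1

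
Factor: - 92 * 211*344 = -6677728 = - 2^5*23^1*43^1 * 211^1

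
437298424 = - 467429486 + 904727910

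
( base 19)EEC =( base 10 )5332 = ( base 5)132312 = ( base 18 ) G84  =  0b1010011010100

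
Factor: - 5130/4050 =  - 3^( - 1)*5^ (- 1)*19^1 = -19/15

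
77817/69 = 25939/23 =1127.78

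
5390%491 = 480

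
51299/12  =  51299/12= 4274.92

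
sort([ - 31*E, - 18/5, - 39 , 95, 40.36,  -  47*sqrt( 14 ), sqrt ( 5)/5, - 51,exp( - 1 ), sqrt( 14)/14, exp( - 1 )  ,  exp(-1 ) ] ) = [  -  47*sqrt ( 14), - 31 * E, -51, - 39, - 18/5,  sqrt (14) /14, exp(  -  1), exp( - 1),exp(-1), sqrt( 5) /5, 40.36 , 95 ] 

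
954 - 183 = 771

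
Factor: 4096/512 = 8 = 2^3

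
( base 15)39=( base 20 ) 2e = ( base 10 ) 54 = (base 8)66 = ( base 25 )24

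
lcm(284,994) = 1988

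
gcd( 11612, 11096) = 4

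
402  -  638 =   -  236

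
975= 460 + 515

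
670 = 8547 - 7877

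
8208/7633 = 1 + 575/7633 = 1.08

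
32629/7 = 32629/7= 4661.29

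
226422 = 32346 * 7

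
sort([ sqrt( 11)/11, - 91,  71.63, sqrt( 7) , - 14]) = [ - 91, - 14 , sqrt(11) /11, sqrt( 7), 71.63 ]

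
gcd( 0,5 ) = 5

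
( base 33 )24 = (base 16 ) 46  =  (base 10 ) 70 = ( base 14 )50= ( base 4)1012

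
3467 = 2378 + 1089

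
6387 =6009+378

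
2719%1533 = 1186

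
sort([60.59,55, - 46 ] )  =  [ - 46,55,60.59]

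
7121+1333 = 8454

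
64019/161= 397 + 102/161 = 397.63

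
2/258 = 1/129 = 0.01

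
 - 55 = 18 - 73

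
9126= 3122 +6004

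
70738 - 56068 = 14670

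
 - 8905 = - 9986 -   -  1081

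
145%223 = 145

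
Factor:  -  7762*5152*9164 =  - 366466747136 = - 2^8*7^1 * 23^1*29^1 * 79^1 * 3881^1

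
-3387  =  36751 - 40138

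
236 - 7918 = -7682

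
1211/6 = 201 + 5/6 =201.83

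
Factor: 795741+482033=2^1*131^1 *4877^1= 1277774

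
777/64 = 12 + 9/64 =12.14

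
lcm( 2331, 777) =2331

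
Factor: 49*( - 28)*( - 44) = 60368 = 2^4*7^3*11^1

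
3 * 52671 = 158013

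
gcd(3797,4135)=1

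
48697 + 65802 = 114499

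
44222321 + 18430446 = 62652767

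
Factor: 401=401^1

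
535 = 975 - 440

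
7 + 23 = 30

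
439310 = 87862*5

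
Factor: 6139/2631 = 7/3  =  3^(-1)*7^1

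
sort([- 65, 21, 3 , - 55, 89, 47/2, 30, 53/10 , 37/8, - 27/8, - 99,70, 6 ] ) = [- 99, - 65, - 55, - 27/8,3, 37/8,53/10, 6,21, 47/2, 30,70,89]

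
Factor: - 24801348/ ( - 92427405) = 8267116/30809135 = 2^2*5^(  -  1)*7^(-1)*11^1*13^1*97^1 * 149^1*263^( -1 )*3347^( - 1 )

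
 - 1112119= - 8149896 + 7037777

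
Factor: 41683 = 73^1*571^1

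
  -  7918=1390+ - 9308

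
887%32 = 23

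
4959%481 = 149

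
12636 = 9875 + 2761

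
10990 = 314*35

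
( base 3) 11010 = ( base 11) a1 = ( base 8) 157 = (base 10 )111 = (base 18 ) 63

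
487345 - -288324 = 775669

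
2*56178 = 112356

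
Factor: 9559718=2^1 *7^1 * 31^1 * 22027^1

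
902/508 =451/254 = 1.78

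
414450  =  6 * 69075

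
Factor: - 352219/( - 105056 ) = 2^( - 5)*7^(-1 )*751^1  =  751/224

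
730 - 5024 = -4294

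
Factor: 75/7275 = 97^(- 1 ) = 1/97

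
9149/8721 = 1 + 428/8721   =  1.05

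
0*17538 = 0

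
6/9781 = 6/9781 =0.00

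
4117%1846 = 425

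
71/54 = 1 + 17/54=1.31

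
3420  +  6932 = 10352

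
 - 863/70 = -863/70 = - 12.33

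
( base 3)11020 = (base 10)114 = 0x72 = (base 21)59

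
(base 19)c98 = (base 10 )4511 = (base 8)10637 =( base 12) 273B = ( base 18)DGB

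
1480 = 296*5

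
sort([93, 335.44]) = [ 93, 335.44]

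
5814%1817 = 363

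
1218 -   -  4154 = 5372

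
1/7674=1/7674= 0.00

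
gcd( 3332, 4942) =14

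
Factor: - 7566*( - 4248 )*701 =2^4*3^3 * 13^1*59^1 * 97^1*701^1 = 22530397968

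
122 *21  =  2562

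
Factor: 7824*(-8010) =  - 62670240 = - 2^5*3^3*5^1 *89^1 *163^1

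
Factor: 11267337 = 3^1*3755779^1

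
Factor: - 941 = -941^1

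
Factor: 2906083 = 1039^1*2797^1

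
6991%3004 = 983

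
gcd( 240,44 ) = 4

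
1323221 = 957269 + 365952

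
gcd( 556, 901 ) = 1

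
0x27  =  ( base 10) 39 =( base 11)36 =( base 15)29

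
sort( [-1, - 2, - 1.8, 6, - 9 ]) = [ - 9,  -  2, - 1.8, - 1 , 6] 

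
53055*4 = 212220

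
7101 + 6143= 13244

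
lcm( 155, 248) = 1240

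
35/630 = 1/18 = 0.06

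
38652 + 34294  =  72946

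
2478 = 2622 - 144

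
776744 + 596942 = 1373686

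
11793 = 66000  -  54207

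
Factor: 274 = 2^1*137^1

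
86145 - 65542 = 20603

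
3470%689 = 25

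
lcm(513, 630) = 35910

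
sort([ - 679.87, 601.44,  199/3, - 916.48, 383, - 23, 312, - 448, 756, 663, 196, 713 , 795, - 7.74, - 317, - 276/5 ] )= [ - 916.48,  -  679.87, - 448, - 317, - 276/5,- 23, - 7.74, 199/3,196,312,383, 601.44,663, 713, 756, 795 ]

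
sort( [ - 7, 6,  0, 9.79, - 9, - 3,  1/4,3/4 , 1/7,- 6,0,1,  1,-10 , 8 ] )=[ - 10 , - 9, - 7,-6, - 3 , 0,0, 1/7, 1/4,3/4,1 , 1,6, 8,9.79 ]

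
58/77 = 58/77=0.75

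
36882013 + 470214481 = 507096494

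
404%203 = 201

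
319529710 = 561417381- 241887671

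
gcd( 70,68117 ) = 7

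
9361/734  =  12 + 553/734 = 12.75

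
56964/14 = 4068  +  6/7 = 4068.86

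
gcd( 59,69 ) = 1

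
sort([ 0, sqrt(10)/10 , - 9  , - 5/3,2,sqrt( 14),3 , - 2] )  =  [-9, - 2, -5/3, 0, sqrt (10) /10, 2,3, sqrt( 14) ] 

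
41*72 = 2952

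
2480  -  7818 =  - 5338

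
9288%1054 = 856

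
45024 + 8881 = 53905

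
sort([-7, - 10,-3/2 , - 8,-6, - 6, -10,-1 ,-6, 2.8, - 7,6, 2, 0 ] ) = [ - 10, - 10,-8, - 7 ,-7,  -  6, - 6, - 6,-3/2, - 1 , 0, 2,2.8,6 ] 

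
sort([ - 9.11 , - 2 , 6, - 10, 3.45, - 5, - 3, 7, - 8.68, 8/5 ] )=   [- 10,-9.11, - 8.68 , - 5, - 3, - 2, 8/5,3.45, 6, 7]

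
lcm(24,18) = 72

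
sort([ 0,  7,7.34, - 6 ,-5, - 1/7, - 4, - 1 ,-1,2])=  [-6, - 5,-4, - 1, - 1, - 1/7,0, 2,  7,7.34 ] 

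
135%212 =135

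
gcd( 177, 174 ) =3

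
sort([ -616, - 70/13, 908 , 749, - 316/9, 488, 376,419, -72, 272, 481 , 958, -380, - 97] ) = [ - 616, -380, - 97,  -  72, -316/9, - 70/13,272, 376 , 419, 481, 488 , 749,908,  958 ] 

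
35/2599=35/2599 = 0.01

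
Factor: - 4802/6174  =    -  3^(  -  2 )*7^1 = -7/9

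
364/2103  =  364/2103 = 0.17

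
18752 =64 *293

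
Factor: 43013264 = 2^4* 7^1*17^1*19^1 * 29^1*41^1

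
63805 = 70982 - 7177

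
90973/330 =90973/330  =  275.68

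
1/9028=1/9028  =  0.00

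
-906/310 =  - 3 + 12/155 = -2.92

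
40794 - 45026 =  - 4232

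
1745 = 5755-4010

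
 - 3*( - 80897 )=242691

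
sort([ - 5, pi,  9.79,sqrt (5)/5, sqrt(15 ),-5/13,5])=[ - 5, - 5/13,sqrt(5)/5,pi,sqrt(15),  5, 9.79 ] 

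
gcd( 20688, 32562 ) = 6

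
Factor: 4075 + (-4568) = -17^1*29^1 =-493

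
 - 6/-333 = 2/111= 0.02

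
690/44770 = 69/4477=   0.02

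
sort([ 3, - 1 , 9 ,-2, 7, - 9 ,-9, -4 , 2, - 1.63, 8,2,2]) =[ - 9 ,-9 ,- 4 , - 2, - 1.63,-1 , 2,2,2,3,7, 8, 9]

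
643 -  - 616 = 1259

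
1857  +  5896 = 7753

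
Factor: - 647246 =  - 2^1 * 323623^1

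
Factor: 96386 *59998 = 5782967228 = 2^2*131^1*229^1*48193^1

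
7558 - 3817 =3741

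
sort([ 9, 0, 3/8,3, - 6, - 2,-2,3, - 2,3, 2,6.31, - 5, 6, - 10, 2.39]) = [  -  10, -6, - 5 , - 2, - 2, - 2,0,3/8,  2,2.39 , 3, 3,3, 6, 6.31,9] 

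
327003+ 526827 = 853830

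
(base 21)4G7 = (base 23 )3me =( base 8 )4073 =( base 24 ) 3FJ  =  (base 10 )2107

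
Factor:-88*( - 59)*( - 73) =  - 379016 =-2^3 * 11^1 * 59^1*73^1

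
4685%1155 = 65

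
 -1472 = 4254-5726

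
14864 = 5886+8978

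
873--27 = 900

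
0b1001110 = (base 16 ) 4E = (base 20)3I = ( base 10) 78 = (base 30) 2I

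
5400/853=6 + 282/853 = 6.33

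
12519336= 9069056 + 3450280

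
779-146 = 633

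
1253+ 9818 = 11071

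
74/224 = 37/112 = 0.33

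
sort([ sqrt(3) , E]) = [ sqrt( 3), E]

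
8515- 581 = 7934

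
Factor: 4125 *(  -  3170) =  - 2^1*3^1 * 5^4 * 11^1 * 317^1 = - 13076250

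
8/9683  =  8/9683  =  0.00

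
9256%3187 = 2882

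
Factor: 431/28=2^( - 2)*7^( - 1)*431^1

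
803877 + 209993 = 1013870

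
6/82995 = 2/27665 = 0.00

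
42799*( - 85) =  - 3637915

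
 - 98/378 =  - 1+20/27 = - 0.26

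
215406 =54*3989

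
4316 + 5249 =9565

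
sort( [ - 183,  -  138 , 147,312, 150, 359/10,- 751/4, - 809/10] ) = [-751/4, - 183,  -  138 , - 809/10, 359/10 , 147,150, 312 ] 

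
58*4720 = 273760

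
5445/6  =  1815/2 = 907.50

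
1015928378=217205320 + 798723058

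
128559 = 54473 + 74086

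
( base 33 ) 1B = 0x2c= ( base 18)28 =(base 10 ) 44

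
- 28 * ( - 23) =644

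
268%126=16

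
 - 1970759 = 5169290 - 7140049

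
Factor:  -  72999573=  - 3^1*71^1*107^1*3203^1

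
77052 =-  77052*( - 1) 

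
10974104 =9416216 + 1557888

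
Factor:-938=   -2^1*7^1*67^1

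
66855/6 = 22285/2 = 11142.50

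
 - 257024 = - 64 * 4016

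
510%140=90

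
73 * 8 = 584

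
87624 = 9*9736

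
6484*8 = 51872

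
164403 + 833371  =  997774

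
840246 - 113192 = 727054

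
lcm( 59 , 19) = 1121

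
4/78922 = 2/39461=   0.00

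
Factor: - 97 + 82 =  - 15 = -3^1*5^1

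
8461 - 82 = 8379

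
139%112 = 27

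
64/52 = 1+3/13 = 1.23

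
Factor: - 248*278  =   - 2^4 *31^1*139^1 = -68944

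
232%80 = 72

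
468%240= 228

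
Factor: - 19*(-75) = 3^1*5^2 * 19^1  =  1425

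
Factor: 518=2^1 * 7^1*37^1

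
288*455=131040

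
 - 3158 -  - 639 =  - 2519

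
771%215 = 126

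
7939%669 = 580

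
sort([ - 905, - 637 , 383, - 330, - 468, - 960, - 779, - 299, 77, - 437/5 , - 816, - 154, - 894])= [ - 960, - 905, - 894, - 816 , - 779, - 637, - 468, -330, - 299,  -  154, - 437/5 , 77, 383 ] 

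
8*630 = 5040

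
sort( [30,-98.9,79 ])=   [ - 98.9,30,79]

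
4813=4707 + 106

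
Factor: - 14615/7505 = -37/19 = -19^( - 1)*37^1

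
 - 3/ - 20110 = 3/20110 = 0.00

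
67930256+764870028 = 832800284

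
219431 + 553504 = 772935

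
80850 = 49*1650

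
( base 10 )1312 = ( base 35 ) 12h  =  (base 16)520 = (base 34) 14K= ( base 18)40G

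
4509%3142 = 1367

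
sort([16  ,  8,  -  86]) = [-86, 8,16 ]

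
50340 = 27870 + 22470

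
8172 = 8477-305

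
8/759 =8/759 = 0.01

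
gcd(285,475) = 95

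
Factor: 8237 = 8237^1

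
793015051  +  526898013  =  1319913064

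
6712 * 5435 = 36479720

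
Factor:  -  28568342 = -2^1*11^2*118051^1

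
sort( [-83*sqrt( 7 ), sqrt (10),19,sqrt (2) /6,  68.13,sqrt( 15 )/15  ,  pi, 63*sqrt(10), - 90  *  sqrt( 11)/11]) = [ - 83*sqrt (7) ,-90*sqrt( 11 ) /11, sqrt( 2 )/6, sqrt( 15)/15,pi, sqrt(10), 19, 68.13, 63*sqrt(10 )]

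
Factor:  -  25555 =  - 5^1 * 19^1 * 269^1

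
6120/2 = 3060 = 3060.00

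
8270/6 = 1378 + 1/3 = 1378.33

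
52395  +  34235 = 86630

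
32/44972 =8/11243 = 0.00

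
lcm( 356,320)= 28480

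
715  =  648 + 67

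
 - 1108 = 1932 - 3040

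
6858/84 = 1143/14 = 81.64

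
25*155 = 3875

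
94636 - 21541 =73095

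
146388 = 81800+64588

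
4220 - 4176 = 44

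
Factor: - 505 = -5^1*101^1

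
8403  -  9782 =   -  1379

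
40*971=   38840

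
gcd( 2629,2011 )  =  1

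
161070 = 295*546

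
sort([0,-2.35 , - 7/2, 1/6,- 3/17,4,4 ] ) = [  -  7/2,- 2.35, - 3/17,0,1/6,4 , 4] 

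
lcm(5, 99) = 495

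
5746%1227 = 838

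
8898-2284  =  6614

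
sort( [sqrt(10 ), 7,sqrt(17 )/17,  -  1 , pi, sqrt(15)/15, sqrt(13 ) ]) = [ - 1,  sqrt(17) /17 , sqrt(15 )/15,  pi, sqrt(10), sqrt (13),7]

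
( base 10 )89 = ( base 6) 225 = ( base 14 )65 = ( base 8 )131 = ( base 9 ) 108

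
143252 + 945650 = 1088902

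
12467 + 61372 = 73839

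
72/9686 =36/4843= 0.01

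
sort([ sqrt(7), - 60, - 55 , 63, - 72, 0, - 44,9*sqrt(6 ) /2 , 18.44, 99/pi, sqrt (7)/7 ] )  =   [ - 72, - 60, - 55, - 44, 0, sqrt(7)/7, sqrt(7 ),9*sqrt(6 ) /2, 18.44 , 99/pi, 63 ]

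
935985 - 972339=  -36354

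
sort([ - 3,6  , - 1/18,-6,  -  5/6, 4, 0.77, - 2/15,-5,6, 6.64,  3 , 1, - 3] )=[-6, - 5, - 3, - 3, - 5/6, - 2/15, - 1/18, 0.77, 1, 3, 4, 6, 6, 6.64]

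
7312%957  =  613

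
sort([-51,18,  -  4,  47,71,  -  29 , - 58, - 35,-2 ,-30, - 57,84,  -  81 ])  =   [  -  81, - 58, - 57 ,-51, - 35, - 30,- 29,-4, - 2,  18,47,71,84 ]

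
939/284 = 939/284 = 3.31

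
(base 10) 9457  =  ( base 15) 2c07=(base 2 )10010011110001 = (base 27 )cq7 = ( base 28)c1l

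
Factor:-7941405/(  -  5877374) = 2^(  -  1) *3^1 * 5^1*23^(- 1 )*67^( - 1 )*337^1*1571^1 * 1907^(  -  1) 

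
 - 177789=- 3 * 59263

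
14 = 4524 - 4510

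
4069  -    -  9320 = 13389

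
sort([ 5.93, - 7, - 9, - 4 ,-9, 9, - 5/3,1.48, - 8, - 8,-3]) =[ - 9,-9, - 8, - 8, - 7,  -  4,- 3, - 5/3,  1.48 , 5.93,9 ] 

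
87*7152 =622224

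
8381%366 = 329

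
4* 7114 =28456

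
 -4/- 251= 4/251 = 0.02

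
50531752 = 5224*9673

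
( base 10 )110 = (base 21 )55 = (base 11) A0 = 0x6E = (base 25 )4A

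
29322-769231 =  - 739909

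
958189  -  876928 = 81261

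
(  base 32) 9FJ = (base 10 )9715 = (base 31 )A3C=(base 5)302330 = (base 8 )22763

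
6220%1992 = 244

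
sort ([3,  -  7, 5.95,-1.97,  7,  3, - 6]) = [-7, - 6,-1.97, 3, 3, 5.95  ,  7 ] 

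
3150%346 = 36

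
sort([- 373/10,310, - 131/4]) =[ - 373/10, - 131/4,310 ] 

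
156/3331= 156/3331 = 0.05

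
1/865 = 1/865 = 0.00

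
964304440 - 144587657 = 819716783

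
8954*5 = 44770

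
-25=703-728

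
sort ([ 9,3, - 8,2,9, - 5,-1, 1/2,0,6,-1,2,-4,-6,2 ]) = [ - 8, - 6, - 5 ,-4,  -  1 ,-1, 0, 1/2,2,2,2,  3,6, 9, 9 ]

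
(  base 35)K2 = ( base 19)1hi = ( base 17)275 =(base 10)702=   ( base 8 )1276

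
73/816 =73/816  =  0.09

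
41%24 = 17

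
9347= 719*13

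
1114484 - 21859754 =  - 20745270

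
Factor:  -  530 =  - 2^1 * 5^1*53^1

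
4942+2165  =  7107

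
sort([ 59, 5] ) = [5,59 ]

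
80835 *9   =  727515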